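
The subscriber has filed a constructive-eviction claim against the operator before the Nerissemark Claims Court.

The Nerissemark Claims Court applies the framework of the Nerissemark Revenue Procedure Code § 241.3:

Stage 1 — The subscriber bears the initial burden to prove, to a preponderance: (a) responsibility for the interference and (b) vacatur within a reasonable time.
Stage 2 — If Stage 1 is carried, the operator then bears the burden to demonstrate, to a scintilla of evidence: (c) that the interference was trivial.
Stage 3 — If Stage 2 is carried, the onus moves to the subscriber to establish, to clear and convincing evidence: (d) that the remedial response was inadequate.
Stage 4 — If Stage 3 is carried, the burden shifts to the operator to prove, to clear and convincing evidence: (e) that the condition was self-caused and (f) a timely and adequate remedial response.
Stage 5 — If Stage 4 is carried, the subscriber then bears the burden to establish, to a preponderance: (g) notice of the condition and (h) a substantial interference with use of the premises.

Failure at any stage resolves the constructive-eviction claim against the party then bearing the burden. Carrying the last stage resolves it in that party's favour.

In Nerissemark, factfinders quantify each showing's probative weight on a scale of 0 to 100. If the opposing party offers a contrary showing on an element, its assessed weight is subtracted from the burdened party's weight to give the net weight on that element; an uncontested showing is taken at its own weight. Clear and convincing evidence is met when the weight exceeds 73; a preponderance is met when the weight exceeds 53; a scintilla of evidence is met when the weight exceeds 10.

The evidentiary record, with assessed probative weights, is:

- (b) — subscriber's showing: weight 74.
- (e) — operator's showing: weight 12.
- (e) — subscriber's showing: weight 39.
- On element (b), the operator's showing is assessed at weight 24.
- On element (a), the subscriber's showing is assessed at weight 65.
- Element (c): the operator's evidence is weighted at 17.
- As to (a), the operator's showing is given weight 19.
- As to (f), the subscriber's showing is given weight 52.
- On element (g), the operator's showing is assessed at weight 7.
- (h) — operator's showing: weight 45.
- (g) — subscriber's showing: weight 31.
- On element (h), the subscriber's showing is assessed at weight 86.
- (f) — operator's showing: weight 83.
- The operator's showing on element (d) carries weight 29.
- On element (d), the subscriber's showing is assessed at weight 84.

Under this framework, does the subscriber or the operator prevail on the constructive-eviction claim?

Stage 1 (subscriber, a preponderance, weight exceeds 53): (a) net 65−19=46 ≤ 53 — fails; (b) net 74−24=50 ≤ 53 — fails.
  Stage 1 not carried; the subscriber fails its burden.
The operator prevails.

operator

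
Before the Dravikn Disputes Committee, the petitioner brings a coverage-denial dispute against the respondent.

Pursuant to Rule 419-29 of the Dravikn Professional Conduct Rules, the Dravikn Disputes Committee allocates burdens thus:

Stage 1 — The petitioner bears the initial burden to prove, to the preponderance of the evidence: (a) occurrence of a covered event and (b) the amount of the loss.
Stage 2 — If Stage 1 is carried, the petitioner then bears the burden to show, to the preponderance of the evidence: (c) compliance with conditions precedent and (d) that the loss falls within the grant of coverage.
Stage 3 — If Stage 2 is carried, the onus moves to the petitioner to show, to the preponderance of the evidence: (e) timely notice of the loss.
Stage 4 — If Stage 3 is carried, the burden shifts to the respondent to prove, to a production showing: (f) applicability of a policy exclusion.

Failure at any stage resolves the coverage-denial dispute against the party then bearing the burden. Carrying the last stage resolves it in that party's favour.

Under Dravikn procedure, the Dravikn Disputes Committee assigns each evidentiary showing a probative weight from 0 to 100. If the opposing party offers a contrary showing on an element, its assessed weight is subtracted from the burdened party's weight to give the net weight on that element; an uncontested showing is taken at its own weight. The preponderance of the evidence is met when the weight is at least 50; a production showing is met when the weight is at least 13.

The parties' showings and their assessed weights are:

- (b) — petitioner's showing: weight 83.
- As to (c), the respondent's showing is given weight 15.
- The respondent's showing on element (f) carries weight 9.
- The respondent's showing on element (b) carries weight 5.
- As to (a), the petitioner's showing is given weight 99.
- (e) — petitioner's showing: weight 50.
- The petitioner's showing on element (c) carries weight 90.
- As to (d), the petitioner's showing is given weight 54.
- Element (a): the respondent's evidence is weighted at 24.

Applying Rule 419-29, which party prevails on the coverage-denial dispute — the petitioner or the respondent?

petitioner

At Stage 1 the petitioner must meet the preponderance of the evidence (weight is at least 50): on (a) the weight is 99 less the opposing 24 gives net 75, which does reach 50, so (a) meets the standard; on (b) the weight is 83 less the opposing 5 gives net 78, which does reach 50, so (b) meets the standard.
  Stage 1 carried; the burden remains with the petitioner.
At Stage 2 the petitioner must meet the preponderance of the evidence (weight is at least 50): on (c) the weight is 90 less the opposing 15 gives net 75, which does reach 50, so (c) meets the standard; on (d) the weight is 54, which does reach 50, so (d) meets the standard.
  Stage 2 is satisfied; the petitioner continues to bear the burden.
At Stage 3 the petitioner must meet the preponderance of the evidence (weight is at least 50): on (e) the weight is 50, ≥ 50, so (e) meets the standard.
  The petitioner carries Stage 3; the respondent now bears the burden.
At Stage 4 the respondent must meet a production showing (weight is at least 13): on (f) the weight is 9, which does not reach 13, so (f) does not meet the standard.
  The respondent does not carry Stage 4.
The analysis ends at Stage 4; the petitioner prevails.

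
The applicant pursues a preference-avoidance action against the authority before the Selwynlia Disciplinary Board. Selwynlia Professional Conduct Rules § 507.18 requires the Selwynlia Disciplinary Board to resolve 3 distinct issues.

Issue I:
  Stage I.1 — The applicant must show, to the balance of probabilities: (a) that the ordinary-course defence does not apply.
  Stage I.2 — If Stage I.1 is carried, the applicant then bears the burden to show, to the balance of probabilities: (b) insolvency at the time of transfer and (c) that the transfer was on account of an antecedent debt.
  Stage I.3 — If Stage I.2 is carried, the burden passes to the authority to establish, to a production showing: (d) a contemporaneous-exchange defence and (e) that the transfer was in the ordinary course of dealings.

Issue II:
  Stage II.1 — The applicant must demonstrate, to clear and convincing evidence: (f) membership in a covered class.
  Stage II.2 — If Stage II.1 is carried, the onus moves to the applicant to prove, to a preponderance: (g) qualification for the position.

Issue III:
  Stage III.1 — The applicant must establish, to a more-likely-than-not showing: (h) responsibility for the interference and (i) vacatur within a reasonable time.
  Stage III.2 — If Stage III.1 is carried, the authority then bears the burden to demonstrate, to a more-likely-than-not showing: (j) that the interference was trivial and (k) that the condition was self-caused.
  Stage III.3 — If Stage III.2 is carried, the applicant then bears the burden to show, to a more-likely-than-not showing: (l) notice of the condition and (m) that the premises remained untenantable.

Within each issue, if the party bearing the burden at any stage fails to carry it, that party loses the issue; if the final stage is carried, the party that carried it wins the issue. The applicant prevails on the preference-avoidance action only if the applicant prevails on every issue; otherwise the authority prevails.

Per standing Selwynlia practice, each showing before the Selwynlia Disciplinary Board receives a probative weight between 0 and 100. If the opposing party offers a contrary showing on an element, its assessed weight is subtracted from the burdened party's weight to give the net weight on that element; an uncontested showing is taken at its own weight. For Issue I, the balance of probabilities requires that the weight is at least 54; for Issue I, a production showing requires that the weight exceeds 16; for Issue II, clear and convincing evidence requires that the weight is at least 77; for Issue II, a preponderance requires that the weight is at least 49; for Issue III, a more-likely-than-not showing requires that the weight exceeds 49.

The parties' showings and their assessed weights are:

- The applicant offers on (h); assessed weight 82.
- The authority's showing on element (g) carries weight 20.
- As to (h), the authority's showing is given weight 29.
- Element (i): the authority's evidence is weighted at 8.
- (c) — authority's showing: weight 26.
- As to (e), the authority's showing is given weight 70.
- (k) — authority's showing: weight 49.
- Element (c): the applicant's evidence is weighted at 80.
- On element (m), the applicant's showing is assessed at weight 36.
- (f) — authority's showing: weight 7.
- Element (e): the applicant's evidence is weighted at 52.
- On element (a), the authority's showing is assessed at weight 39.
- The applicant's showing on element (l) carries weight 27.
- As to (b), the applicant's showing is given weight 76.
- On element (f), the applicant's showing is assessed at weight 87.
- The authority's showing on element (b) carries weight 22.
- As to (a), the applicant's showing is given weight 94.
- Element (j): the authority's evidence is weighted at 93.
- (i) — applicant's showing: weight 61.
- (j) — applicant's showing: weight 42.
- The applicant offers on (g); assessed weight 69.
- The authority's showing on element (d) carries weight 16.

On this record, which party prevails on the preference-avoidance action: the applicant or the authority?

— Issue I —
At Stage I.1 the applicant must meet the balance of probabilities (weight is at least 54): on (a) the weight is 94 less the opposing 39 gives net 55, ≥ 54, so (a) meets the standard.
  Stage I.1 is satisfied; the applicant continues to bear the burden.
At Stage I.2 the applicant must meet the balance of probabilities (weight is at least 54): on (b) the weight is 76 less the opposing 22 gives net 54, which does reach 54, so (b) meets the standard; on (c) the weight is 80 less the opposing 26 gives net 54, which does reach 54, so (c) meets the standard.
  The applicant carries Stage I.2; the authority now bears the burden.
At Stage I.3 the authority must meet a production showing (weight exceeds 16): on (d) the weight is 16, ≤ 16, so (d) does not meet the standard; on (e) the weight is 70 less the opposing 52 gives net 18, which does exceed 16, so (e) meets the standard.
  Not every element is met, so the authority fails to carry Stage I.3.
The analysis ends at Stage I.3; the applicant prevails on this issue.
— Issue II —
Stage II.1 (applicant, clear and convincing evidence, weight is at least 77): (f) net 87−7=80 ≥ 77 — meets.
  Stage II.1 carried; the burden remains with the applicant.
Stage II.2 (applicant, a preponderance, weight is at least 49): (g) net 69−20=49 ≥ 49 — meets.
  The applicant carries the last stage.
With every stage satisfied, the applicant prevails on this issue.
— Issue III —
Stage III.1 (applicant, a more-likely-than-not showing, weight exceeds 49): (h) net 82−29=53 > 49 — meets; (i) net 61−8=53 > 49 — meets.
  Stage III.1 is satisfied; the onus moves to the authority.
Stage III.2 (authority, a more-likely-than-not showing, weight exceeds 49): (j) net 93−42=51 > 49 — meets; (k) 49 ≤ 49 — fails.
  Not every element is met, so the authority fails to carry Stage III.2.
So the applicant prevails on this issue.
Per-issue: Issue I → applicant; Issue II → applicant; Issue III → applicant. The applicant must prevail on every issue; overall, the applicant prevails.

applicant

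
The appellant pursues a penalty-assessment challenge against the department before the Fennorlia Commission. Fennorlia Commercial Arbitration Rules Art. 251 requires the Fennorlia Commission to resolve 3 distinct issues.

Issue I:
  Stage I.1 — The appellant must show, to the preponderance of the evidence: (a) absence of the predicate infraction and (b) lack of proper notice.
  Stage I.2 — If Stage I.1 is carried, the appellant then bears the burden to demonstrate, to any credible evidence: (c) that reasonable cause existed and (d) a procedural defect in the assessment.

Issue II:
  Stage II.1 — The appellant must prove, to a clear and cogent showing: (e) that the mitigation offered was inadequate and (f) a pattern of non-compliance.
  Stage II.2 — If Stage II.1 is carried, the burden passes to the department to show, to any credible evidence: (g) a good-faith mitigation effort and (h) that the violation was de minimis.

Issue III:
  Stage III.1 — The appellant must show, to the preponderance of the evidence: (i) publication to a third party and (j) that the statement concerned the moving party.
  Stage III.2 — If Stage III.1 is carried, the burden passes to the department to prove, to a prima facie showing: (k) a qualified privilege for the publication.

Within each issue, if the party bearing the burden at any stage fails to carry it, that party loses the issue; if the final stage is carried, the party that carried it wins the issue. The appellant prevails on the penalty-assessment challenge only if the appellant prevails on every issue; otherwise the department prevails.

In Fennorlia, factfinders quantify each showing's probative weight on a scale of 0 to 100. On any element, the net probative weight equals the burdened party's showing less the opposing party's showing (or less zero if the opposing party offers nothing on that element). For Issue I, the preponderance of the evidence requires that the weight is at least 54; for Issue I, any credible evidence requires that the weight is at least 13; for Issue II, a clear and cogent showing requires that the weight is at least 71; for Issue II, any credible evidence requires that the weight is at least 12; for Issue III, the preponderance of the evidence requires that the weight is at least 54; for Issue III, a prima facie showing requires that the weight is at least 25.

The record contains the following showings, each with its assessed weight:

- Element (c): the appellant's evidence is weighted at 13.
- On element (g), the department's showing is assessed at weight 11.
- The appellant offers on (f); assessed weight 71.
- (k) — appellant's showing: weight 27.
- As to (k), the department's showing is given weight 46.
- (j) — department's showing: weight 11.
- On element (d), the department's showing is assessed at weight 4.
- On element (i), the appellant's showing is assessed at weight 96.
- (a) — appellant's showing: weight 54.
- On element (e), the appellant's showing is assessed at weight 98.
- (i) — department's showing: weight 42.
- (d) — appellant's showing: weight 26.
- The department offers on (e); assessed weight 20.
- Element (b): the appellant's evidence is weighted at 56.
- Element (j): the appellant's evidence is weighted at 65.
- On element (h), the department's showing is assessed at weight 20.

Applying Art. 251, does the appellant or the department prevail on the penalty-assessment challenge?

— Issue I —
Stage I.1 — burden on appellant; standard: the preponderance of the evidence (weight is at least 54).
    (a): 54 ≥ 54 [met]
    (b): 56 ≥ 54 [met]
  Stage I.1 is satisfied; the appellant continues to bear the burden.
Stage I.2 — burden on appellant; standard: any credible evidence (weight is at least 13).
    (c): 13 ≥ 13 [met]
    (d): 26 − 4 = 22 ≥ 13 [met]
  Stage I.2 carried; the final stage is satisfied.
With every stage satisfied, the appellant prevails on this issue.
— Issue II —
At Stage II.1 the appellant must meet a clear and cogent showing (weight is at least 71): on (e) the weight is 98 less the opposing 20 gives net 78, ≥ 71, so (e) meets the standard; on (f) the weight is 71, ≥ 71, so (f) meets the standard.
  Stage II.1 is satisfied; the onus moves to the department.
At Stage II.2 the department must meet any credible evidence (weight is at least 12): on (g) the weight is 11, which does not reach 12, so (g) does not meet the standard; on (h) the weight is 20, ≥ 12, so (h) meets the standard.
  Not every element is met, so the department fails to carry Stage II.2.
So the appellant prevails on this issue.
— Issue III —
At Stage III.1 the appellant must meet the preponderance of the evidence (weight is at least 54): on (i) the weight is 96 less the opposing 42 gives net 54, ≥ 54, so (i) meets the standard; on (j) the weight is 65 less the opposing 11 gives net 54, which does reach 54, so (j) meets the standard.
  Stage III.1 is satisfied; the onus moves to the department.
At Stage III.2 the department must meet a prima facie showing (weight is at least 25): on (k) the weight is 46 less the opposing 27 gives net 19, which does not reach 25, so (k) does not meet the standard.
  Not every element is met, so the department fails to carry Stage III.2.
So the appellant prevails on this issue.
Per-issue: Issue I → appellant; Issue II → appellant; Issue III → appellant. The appellant must prevail on every issue; overall, the appellant prevails.

appellant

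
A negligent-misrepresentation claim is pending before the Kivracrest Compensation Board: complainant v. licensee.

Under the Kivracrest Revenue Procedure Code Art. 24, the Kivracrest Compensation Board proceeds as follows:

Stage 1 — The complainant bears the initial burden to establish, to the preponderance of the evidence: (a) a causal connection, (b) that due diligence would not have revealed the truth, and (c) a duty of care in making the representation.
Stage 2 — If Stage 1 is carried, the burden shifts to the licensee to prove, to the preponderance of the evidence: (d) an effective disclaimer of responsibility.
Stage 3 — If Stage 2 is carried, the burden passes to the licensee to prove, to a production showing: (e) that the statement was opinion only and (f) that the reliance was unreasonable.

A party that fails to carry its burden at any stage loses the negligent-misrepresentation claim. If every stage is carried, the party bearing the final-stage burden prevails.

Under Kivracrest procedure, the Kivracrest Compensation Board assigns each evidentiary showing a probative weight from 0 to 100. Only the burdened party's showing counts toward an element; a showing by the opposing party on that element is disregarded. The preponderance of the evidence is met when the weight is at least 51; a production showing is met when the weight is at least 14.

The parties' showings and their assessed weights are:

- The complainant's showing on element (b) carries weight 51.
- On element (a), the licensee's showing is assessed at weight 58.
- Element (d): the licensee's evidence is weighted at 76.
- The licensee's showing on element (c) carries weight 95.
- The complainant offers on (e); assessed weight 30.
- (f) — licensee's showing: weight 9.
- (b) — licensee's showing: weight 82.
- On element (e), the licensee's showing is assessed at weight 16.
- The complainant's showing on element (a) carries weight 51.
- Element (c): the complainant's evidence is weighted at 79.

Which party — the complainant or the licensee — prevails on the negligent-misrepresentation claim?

Stage 1 — burden on complainant; standard: the preponderance of the evidence (weight is at least 51).
    (a): 51 (licensee's 58 disregarded) ≥ 51 [met]
    (b): 51 (licensee's 82 disregarded) ≥ 51 [met]
    (c): 79 (licensee's 95 disregarded) ≥ 51 [met]
  Stage 1 is satisfied; the onus moves to the licensee.
Stage 2 — burden on licensee; standard: the preponderance of the evidence (weight is at least 51).
    (d): 76 ≥ 51 [met]
  All elements met. The licensee retains the burden for Stage 3.
Stage 3 — burden on licensee; standard: a production showing (weight is at least 14).
    (e): 16 (complainant's 30 disregarded) ≥ 14 [met]
    (f): 9 < 14 [not met]
  Stage 3 not carried; the licensee fails its burden.
The analysis ends at Stage 3; the complainant prevails.

complainant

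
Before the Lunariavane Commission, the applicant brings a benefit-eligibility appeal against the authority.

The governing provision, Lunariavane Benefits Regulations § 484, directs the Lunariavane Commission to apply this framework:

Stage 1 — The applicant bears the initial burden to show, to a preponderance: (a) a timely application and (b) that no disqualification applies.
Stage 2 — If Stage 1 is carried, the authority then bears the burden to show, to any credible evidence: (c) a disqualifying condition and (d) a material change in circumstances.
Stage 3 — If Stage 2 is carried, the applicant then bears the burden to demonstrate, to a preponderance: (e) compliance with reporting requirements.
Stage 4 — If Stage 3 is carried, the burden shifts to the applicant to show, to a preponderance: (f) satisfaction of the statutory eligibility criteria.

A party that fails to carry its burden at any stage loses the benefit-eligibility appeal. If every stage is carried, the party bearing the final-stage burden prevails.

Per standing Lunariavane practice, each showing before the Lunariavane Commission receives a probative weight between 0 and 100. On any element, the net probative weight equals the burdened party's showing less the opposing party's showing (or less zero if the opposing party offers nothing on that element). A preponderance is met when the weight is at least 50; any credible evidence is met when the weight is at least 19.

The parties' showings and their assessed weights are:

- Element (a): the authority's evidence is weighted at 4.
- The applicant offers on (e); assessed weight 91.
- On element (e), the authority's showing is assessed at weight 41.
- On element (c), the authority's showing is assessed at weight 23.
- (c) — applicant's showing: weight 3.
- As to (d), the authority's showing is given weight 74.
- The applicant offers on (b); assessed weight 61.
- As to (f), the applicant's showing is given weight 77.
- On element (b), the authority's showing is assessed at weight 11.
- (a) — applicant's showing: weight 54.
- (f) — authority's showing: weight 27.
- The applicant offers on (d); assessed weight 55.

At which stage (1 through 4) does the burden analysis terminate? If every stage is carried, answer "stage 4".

At Stage 1 the applicant must meet a preponderance (weight is at least 50): on (a) the weight is 54 less the opposing 4 gives net 50, ≥ 50, so (a) meets the standard; on (b) the weight is 61 less the opposing 11 gives net 50, ≥ 50, so (b) meets the standard.
  All elements met. The burden passes to the authority.
At Stage 2 the authority must meet any credible evidence (weight is at least 19): on (c) the weight is 23 less the opposing 3 gives net 20, ≥ 19, so (c) meets the standard; on (d) the weight is 74 less the opposing 55 gives net 19, which does reach 19, so (d) meets the standard.
  Stage 2 is satisfied; the onus moves to the applicant.
At Stage 3 the applicant must meet a preponderance (weight is at least 50): on (e) the weight is 91 less the opposing 41 gives net 50, which does reach 50, so (e) meets the standard.
  All elements met. The applicant retains the burden for Stage 4.
At Stage 4 the applicant must meet a preponderance (weight is at least 50): on (f) the weight is 77 less the opposing 27 gives net 50, which does reach 50, so (f) meets the standard.
  All elements met at the final stage.
With every stage satisfied, the applicant prevails.

stage 4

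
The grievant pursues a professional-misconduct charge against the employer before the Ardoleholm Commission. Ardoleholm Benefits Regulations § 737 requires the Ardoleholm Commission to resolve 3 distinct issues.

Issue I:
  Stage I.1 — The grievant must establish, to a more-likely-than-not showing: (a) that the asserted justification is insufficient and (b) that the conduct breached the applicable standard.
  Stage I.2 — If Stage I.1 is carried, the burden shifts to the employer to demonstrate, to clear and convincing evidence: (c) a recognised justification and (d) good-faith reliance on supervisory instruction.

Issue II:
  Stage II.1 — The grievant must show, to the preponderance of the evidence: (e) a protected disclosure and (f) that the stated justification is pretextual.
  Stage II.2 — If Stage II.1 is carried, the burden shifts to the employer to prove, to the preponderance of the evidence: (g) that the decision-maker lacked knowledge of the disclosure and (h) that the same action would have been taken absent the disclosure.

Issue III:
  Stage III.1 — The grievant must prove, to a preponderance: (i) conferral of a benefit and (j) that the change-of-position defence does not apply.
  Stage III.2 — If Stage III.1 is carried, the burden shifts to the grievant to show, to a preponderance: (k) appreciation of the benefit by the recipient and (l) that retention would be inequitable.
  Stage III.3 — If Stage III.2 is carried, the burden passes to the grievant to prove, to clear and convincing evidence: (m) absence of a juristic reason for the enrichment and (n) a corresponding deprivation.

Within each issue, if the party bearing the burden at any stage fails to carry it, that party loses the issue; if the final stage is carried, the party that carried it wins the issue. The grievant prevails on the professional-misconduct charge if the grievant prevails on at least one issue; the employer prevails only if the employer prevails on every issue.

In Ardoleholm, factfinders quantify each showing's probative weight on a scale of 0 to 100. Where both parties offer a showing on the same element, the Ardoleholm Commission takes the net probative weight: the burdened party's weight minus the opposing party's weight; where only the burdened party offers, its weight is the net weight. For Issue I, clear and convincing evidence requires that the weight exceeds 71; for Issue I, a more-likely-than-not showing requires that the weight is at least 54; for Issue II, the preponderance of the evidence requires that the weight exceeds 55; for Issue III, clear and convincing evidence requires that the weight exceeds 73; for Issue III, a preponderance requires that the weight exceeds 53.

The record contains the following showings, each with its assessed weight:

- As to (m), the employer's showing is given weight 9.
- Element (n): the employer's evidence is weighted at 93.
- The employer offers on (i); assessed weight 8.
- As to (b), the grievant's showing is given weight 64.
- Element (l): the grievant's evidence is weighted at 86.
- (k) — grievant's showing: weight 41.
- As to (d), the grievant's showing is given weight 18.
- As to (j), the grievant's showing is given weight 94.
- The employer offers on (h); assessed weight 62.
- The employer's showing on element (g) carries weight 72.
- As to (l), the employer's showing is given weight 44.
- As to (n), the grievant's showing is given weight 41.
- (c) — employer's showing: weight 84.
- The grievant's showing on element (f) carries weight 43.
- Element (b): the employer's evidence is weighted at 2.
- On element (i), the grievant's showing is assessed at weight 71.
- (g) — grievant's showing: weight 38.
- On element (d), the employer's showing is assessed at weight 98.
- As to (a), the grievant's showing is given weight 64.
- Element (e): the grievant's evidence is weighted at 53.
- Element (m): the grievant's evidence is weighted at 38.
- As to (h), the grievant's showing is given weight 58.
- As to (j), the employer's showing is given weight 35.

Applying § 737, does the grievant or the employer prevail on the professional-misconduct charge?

— Issue I —
At Stage I.1 the grievant must meet a more-likely-than-not showing (weight is at least 54): on (a) the weight is 64, ≥ 54, so (a) meets the standard; on (b) the weight is 64 less the opposing 2 gives net 62, which does reach 54, so (b) meets the standard.
  The grievant carries Stage I.1; the employer now bears the burden.
At Stage I.2 the employer must meet clear and convincing evidence (weight exceeds 71): on (c) the weight is 84, > 71, so (c) meets the standard; on (d) the weight is 98 less the opposing 18 gives net 80, > 71, so (d) meets the standard.
  The employer carries the last stage.
With every stage satisfied, the employer prevails on this issue.
— Issue II —
At Stage II.1 the grievant must meet the preponderance of the evidence (weight exceeds 55): on (e) the weight is 53, which does not exceed 55, so (e) does not meet the standard; on (f) the weight is 43, ≤ 55, so (f) does not meet the standard.
  Stage II.1 not carried; the grievant fails its burden.
The analysis ends at Stage II.1; the employer prevails on this issue.
— Issue III —
Stage III.1 — burden on grievant; standard: a preponderance (weight exceeds 53).
    (i): 71 − 8 = 63 > 53 [met]
    (j): 94 − 35 = 59 > 53 [met]
  Stage III.1 carried; the burden remains with the grievant.
Stage III.2 — burden on grievant; standard: a preponderance (weight exceeds 53).
    (k): 41 ≤ 53 [not met]
    (l): 86 − 44 = 42 ≤ 53 [not met]
  Not every element is met, so the grievant fails to carry Stage III.2.
The analysis ends at Stage III.2; the employer prevails on this issue.
Per-issue: Issue I → employer; Issue II → employer; Issue III → employer. The grievant must prevail on at least one issue; overall, the employer prevails.

employer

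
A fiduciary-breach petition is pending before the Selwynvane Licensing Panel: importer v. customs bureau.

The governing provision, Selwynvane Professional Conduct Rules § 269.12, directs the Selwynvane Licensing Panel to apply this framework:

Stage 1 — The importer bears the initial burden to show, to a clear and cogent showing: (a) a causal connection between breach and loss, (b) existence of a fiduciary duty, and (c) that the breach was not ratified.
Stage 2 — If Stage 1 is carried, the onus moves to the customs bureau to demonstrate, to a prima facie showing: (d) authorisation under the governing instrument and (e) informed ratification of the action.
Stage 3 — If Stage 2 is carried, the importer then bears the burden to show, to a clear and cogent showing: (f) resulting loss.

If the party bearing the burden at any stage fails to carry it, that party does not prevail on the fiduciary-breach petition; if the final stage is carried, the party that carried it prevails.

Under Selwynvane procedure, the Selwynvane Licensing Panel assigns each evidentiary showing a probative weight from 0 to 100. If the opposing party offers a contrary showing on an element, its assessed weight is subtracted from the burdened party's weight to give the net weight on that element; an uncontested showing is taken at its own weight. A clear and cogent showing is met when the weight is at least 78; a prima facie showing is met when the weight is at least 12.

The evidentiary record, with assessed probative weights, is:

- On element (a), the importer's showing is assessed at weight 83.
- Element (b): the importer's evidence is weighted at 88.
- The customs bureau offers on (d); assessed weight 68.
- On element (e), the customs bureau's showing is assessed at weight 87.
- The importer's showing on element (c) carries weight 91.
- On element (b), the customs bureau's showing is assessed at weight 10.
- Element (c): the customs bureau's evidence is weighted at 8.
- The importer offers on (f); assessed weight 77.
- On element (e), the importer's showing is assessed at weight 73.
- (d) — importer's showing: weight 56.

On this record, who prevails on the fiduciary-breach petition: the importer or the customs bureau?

Stage 1 — burden on importer; standard: a clear and cogent showing (weight is at least 78).
    (a): 83 ≥ 78 [met]
    (b): 88 − 10 = 78 ≥ 78 [met]
    (c): 91 − 8 = 83 ≥ 78 [met]
  Stage 1 is satisfied; the onus moves to the customs bureau.
Stage 2 — burden on customs bureau; standard: a prima facie showing (weight is at least 12).
    (d): 68 − 56 = 12 ≥ 12 [met]
    (e): 87 − 73 = 14 ≥ 12 [met]
  The customs bureau carries Stage 2; the importer now bears the burden.
Stage 3 — burden on importer; standard: a clear and cogent showing (weight is at least 78).
    (f): 77 < 78 [not met]
  Not every element is met, so the importer fails to carry Stage 3.
So the customs bureau prevails.

customs bureau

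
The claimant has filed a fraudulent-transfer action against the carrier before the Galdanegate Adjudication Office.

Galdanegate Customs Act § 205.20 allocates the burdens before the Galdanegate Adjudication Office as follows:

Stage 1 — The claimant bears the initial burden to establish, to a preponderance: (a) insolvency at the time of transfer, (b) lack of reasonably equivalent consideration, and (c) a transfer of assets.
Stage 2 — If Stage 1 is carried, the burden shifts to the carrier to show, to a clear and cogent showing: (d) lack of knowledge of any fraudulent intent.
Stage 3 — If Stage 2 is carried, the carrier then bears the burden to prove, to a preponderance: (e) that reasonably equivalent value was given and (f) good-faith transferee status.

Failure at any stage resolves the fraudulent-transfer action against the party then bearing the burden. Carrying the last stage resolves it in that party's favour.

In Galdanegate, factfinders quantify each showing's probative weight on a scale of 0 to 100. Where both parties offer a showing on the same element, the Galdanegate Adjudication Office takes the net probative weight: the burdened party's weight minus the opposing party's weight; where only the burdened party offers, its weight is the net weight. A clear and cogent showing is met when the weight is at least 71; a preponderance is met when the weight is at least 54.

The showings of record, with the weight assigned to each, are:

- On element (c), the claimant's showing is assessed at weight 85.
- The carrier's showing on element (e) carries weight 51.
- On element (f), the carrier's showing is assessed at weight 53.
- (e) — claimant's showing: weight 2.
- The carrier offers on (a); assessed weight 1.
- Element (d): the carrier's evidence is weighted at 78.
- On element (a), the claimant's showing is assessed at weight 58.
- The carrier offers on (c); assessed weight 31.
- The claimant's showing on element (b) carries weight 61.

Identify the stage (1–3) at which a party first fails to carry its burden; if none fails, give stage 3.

stage 3

Stage 1 (claimant, a preponderance, weight is at least 54): (a) net 58−1=57 ≥ 54 — meets; (b) 61 ≥ 54 — meets; (c) net 85−31=54 ≥ 54 — meets.
  Stage 1 is satisfied; the onus moves to the carrier.
Stage 2 (carrier, a clear and cogent showing, weight is at least 71): (d) 78 ≥ 71 — meets.
  All elements met. The carrier retains the burden for Stage 3.
Stage 3 (carrier, a preponderance, weight is at least 54): (e) net 51−2=49 < 54 — fails; (f) 53 < 54 — fails.
  Stage 3 not carried; the carrier fails its burden.
The analysis ends at Stage 3; the claimant prevails.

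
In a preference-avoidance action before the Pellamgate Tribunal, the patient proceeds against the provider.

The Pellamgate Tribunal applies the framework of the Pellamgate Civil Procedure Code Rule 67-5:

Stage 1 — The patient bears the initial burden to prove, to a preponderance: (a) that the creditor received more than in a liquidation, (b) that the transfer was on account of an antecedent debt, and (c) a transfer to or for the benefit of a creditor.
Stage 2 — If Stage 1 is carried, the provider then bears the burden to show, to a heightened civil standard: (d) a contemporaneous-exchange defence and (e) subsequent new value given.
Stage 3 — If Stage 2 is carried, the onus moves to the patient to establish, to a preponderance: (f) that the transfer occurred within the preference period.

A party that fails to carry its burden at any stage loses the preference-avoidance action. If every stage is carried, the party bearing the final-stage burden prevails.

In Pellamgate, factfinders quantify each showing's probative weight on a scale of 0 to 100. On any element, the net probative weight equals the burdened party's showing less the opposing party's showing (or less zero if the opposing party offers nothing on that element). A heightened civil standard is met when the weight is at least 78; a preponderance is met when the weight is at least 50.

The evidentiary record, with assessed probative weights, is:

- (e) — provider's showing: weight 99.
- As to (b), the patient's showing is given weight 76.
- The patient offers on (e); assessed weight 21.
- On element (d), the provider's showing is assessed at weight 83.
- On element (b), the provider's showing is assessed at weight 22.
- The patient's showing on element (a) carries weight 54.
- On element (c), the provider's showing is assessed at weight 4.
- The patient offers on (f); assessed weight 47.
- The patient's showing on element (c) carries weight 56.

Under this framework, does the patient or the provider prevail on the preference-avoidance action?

provider

Stage 1 (patient, a preponderance, weight is at least 50): (a) 54 ≥ 50 — meets; (b) net 76−22=54 ≥ 50 — meets; (c) net 56−4=52 ≥ 50 — meets.
  All elements met. The burden passes to the provider.
Stage 2 (provider, a heightened civil standard, weight is at least 78): (d) 83 ≥ 78 — meets; (e) net 99−21=78 ≥ 78 — meets.
  Stage 2 is satisfied; the onus moves to the patient.
Stage 3 (patient, a preponderance, weight is at least 50): (f) 47 < 50 — fails.
  Not every element is met, so the patient fails to carry Stage 3.
So the provider prevails.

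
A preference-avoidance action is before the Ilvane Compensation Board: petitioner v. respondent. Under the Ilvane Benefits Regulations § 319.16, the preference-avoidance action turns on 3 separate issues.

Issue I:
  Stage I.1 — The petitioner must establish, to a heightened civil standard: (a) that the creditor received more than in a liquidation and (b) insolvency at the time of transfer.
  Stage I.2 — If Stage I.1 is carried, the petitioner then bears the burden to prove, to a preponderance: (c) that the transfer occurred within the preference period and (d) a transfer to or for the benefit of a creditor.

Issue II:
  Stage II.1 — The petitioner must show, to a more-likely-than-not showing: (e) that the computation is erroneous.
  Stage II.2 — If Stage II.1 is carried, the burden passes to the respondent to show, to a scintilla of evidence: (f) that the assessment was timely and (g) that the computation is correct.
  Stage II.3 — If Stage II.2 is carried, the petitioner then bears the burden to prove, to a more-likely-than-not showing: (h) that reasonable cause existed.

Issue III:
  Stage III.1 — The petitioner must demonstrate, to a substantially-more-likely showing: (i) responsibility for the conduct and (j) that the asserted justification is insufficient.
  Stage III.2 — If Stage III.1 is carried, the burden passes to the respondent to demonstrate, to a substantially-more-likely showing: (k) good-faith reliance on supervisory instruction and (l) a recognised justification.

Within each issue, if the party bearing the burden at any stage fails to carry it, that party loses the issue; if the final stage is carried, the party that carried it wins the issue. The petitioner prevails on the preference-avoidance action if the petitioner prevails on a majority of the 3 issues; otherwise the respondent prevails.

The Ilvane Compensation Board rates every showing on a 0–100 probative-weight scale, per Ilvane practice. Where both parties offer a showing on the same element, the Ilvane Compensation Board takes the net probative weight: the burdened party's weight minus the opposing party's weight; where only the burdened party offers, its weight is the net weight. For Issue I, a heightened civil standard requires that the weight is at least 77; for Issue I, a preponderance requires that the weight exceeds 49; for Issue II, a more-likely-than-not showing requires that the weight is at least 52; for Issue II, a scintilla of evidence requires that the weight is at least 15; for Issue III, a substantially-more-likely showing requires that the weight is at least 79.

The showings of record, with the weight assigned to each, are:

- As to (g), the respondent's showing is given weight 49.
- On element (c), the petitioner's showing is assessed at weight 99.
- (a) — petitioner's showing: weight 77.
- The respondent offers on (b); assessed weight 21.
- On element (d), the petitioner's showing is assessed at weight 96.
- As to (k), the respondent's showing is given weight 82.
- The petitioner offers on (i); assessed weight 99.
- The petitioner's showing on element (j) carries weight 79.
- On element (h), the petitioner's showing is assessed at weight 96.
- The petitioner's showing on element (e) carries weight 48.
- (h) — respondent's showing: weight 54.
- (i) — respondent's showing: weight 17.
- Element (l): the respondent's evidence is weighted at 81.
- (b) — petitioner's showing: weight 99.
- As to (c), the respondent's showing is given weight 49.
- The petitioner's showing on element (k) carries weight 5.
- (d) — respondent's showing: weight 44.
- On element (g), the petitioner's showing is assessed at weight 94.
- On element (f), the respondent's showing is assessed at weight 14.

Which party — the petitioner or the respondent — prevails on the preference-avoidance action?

— Issue I —
Stage I.1 (petitioner, a heightened civil standard, weight is at least 77): (a) 77 ≥ 77 — meets; (b) net 99−21=78 ≥ 77 — meets.
  All elements met. The petitioner retains the burden for Stage I.2.
Stage I.2 (petitioner, a preponderance, weight exceeds 49): (c) net 99−49=50 > 49 — meets; (d) net 96−44=52 > 49 — meets.
  All elements met at the final stage.
All stages carried — the petitioner prevails on this issue.
— Issue II —
At Stage II.1 the petitioner must meet a more-likely-than-not showing (weight is at least 52): on (e) the weight is 48, which does not reach 52, so (e) does not meet the standard.
  Not every element is met, so the petitioner fails to carry Stage II.1.
The respondent prevails on this issue.
— Issue III —
Stage III.1 — burden on petitioner; standard: a substantially-more-likely showing (weight is at least 79).
    (i): 99 − 17 = 82 ≥ 79 [met]
    (j): 79 ≥ 79 [met]
  Stage III.1 is satisfied; the onus moves to the respondent.
Stage III.2 — burden on respondent; standard: a substantially-more-likely showing (weight is at least 79).
    (k): 82 − 5 = 77 < 79 [not met]
    (l): 81 ≥ 79 [met]
  Not every element is met, so the respondent fails to carry Stage III.2.
So the petitioner prevails on this issue.
Per-issue: Issue I → petitioner; Issue II → respondent; Issue III → petitioner. The petitioner must prevail on a majority of issues; overall, the petitioner prevails.

petitioner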